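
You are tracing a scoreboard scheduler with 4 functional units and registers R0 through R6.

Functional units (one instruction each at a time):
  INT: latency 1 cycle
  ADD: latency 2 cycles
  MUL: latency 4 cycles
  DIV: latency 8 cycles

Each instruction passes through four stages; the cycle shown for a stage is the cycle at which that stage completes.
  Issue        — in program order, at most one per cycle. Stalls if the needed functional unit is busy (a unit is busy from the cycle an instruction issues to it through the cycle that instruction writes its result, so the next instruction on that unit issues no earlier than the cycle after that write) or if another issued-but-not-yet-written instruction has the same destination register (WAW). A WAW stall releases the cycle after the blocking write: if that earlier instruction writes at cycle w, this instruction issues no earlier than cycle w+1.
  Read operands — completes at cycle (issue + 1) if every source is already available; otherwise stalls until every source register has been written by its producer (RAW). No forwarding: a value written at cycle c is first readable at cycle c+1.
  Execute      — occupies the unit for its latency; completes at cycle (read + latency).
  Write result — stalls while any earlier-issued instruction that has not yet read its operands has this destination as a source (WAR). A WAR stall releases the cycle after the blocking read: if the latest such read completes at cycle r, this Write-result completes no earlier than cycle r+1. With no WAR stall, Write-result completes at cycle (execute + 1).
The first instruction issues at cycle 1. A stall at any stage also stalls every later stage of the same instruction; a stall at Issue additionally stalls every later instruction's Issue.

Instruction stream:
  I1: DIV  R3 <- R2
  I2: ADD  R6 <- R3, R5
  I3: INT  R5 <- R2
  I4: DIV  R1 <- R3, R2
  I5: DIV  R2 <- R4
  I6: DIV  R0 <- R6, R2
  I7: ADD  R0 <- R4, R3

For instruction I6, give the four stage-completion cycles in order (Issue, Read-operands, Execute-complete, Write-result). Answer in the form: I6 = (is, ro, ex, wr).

  I1 | 1 | 2 | 10 | 11
  I2 | 2 | 12 | 14 | 15   RAW R3: wait I1 write@11
  I3 | 3 | 4 | 5 | 13   WAR R5: wait I2 read@12
  I4 | 12 | 13 | 21 | 22   struct: DIV busy until I1 writes@11
  I5 | 23 | 24 | 32 | 33   struct: DIV busy until I4 writes@22
  I6 | 34 | 35 | 43 | 44   struct: DIV busy until I5 writes@33
  I7 | 45 | 46 | 48 | 49   WAW R0: wait I6 write@44

I6 = (34, 35, 43, 44)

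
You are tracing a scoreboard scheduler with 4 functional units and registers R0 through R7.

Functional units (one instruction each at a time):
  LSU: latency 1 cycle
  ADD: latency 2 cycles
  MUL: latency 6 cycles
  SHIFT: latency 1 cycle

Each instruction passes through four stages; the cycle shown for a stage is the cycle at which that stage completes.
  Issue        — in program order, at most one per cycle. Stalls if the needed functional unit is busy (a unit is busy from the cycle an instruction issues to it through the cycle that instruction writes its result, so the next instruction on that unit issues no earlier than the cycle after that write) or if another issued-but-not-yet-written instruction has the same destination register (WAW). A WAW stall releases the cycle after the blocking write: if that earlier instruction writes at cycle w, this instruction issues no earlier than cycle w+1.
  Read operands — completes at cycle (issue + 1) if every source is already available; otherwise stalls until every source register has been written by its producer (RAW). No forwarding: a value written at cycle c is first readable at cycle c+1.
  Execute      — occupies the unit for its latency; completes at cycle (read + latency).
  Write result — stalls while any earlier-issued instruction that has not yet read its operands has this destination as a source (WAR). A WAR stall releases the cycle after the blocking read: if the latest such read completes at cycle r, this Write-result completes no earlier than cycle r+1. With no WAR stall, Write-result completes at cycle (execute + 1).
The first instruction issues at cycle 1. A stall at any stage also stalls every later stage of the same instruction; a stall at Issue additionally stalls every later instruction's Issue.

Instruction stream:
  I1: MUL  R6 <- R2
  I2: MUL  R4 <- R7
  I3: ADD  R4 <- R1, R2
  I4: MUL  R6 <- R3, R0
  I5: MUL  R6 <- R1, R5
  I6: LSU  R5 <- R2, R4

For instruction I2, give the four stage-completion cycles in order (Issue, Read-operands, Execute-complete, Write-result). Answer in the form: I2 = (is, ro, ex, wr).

[1] I1→MUL
[2] I1 RO
[8] I1 EX
[9] I1 WR R6
[10] I2→MUL
[11] I2 RO
[17] I2 EX
[18] I2 WR R4
[19] I3→ADD
[20] I3 RO · I4→MUL
[21] I4 RO
[22] I3 EX
[23] I3 WR R4
[27] I4 EX
[28] I4 WR R6
[29] I5→MUL
[30] I5 RO · I6→LSU
[31] I6 RO
[32] I6 EX
[33] I6 WR R5
[36] I5 EX
[37] I5 WR R6

I2 = (10, 11, 17, 18)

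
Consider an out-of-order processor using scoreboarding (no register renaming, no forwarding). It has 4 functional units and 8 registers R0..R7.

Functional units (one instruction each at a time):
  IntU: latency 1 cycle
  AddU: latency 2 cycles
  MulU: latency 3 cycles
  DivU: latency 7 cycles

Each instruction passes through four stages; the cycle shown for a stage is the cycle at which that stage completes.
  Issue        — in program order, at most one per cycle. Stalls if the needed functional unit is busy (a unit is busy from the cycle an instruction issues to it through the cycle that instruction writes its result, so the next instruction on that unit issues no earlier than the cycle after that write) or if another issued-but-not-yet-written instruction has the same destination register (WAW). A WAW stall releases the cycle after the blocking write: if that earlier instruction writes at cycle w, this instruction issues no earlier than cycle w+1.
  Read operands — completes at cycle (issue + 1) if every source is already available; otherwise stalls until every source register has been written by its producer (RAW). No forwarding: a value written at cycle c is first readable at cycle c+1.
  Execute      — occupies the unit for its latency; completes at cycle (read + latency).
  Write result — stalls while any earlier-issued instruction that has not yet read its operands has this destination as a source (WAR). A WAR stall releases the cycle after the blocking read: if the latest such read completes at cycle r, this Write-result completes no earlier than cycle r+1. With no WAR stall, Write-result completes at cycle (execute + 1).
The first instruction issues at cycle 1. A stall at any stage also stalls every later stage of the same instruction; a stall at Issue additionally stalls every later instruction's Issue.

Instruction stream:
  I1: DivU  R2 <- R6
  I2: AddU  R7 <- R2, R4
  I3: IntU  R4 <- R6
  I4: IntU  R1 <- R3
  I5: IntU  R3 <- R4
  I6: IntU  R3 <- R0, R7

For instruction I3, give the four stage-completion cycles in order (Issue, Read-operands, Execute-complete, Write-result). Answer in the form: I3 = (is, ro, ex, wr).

1) issue 1, read 2, done 9, write 10
2) issue 2, read 11, done 13, write 14  <RAW R2: wait I1 write@10>
3) issue 3, read 4, done 5, write 12  <WAR R4: wait I2 read@11>
4) issue 13, read 14, done 15, write 16  <struct: IntU busy until I3 writes@12>
5) issue 17, read 18, done 19, write 20  <struct: IntU busy until I4 writes@16>
6) issue 21, read 22, done 23, write 24  <struct: IntU busy until I5 writes@20>

I3 = (3, 4, 5, 12)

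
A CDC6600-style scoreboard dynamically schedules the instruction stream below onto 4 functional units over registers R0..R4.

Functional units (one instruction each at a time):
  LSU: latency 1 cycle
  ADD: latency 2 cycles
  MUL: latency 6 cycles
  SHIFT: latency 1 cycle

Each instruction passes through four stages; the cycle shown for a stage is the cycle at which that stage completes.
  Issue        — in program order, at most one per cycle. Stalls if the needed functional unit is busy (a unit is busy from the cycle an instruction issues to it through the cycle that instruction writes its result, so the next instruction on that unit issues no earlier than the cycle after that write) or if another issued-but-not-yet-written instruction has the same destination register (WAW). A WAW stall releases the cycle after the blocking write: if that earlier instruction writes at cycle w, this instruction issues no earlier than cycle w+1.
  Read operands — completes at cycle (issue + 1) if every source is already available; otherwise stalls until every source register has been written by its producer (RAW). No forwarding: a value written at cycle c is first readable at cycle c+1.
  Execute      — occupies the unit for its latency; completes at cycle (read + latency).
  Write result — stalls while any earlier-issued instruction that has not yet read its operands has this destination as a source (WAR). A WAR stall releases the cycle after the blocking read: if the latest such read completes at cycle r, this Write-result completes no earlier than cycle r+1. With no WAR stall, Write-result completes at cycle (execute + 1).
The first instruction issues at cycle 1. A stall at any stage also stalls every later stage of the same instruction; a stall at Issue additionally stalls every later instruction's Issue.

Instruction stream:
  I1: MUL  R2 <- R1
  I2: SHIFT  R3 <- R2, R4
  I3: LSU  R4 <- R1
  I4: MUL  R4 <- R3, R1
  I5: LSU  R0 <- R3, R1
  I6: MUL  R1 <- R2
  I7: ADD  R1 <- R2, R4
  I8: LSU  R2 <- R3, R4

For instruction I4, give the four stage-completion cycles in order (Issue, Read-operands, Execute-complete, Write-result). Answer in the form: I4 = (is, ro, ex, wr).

I4 = (12, 13, 19, 20)

[1] I1 issues→MUL
[2] I1 reads; I2 issues→SHIFT
[3] I3 issues→LSU
[4] I3 reads
[5] I3 exec-done
[8] I1 exec-done
[9] I1 writes R2
[10] I2 reads
[11] I2 exec-done; I3 writes R4
[12] I2 writes R3; I4 issues→MUL
[13] I4 reads; I5 issues→LSU
[14] I5 reads
[15] I5 exec-done
[16] I5 writes R0
[19] I4 exec-done
[20] I4 writes R4
[21] I6 issues→MUL
[22] I6 reads
[28] I6 exec-done
[29] I6 writes R1
[30] I7 issues→ADD
[31] I7 reads; I8 issues→LSU
[32] I8 reads
[33] I7 exec-done; I8 exec-done
[34] I7 writes R1; I8 writes R2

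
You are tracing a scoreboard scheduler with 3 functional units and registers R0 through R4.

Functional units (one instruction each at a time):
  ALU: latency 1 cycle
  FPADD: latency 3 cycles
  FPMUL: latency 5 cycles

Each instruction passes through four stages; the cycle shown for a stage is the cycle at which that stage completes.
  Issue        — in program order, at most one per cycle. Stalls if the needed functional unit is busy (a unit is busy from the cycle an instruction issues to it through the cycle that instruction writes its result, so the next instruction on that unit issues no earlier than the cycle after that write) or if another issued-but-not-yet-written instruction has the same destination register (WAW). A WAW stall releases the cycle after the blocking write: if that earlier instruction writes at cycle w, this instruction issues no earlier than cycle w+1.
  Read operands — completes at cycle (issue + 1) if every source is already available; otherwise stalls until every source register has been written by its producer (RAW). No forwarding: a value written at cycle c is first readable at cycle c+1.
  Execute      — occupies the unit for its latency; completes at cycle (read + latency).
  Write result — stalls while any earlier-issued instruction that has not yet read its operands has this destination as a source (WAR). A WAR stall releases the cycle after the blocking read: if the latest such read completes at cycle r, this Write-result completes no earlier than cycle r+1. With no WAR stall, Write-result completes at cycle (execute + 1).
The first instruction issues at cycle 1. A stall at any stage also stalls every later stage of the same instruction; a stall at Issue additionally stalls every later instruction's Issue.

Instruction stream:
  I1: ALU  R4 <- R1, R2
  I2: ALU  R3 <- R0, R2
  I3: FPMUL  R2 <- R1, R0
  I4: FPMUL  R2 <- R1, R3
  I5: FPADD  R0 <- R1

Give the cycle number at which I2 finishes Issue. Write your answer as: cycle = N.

cycle = 5

t=1  I1 dispatched to ALU
t=2  I1 operands ready
t=3  I1 complete
t=4  R4←I1
t=5  I2 dispatched to ALU
t=6  I2 operands ready · I3 dispatched to FPMUL
t=7  I2 complete · I3 operands ready
t=8  R3←I2
t=12  I3 complete
t=13  R2←I3
t=14  I4 dispatched to FPMUL
t=15  I4 operands ready · I5 dispatched to FPADD
t=16  I5 operands ready
t=19  I5 complete
t=20  I4 complete · R0←I5
t=21  R2←I4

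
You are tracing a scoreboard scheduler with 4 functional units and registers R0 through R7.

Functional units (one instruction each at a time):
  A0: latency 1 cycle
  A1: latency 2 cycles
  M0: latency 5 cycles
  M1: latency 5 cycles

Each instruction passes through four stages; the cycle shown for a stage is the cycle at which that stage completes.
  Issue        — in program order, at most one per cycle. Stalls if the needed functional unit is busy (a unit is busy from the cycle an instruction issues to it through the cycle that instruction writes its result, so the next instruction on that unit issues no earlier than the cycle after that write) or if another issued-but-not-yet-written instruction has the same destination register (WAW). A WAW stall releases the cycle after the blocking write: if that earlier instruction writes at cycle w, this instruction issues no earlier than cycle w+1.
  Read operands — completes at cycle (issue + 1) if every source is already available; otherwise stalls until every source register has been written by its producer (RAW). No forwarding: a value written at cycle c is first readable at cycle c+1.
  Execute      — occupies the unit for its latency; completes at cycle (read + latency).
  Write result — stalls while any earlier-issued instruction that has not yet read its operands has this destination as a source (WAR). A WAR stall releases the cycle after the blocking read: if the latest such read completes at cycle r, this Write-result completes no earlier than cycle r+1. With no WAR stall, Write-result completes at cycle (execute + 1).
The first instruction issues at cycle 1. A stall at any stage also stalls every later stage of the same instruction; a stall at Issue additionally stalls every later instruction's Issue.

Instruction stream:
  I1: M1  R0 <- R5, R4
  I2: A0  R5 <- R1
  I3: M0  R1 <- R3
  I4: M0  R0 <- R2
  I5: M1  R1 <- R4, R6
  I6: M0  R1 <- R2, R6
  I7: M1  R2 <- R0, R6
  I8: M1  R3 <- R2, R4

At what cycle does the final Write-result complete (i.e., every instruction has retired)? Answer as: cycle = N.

cycle 1: I1 dispatched to M1
cycle 2: I1 operands ready; I2 dispatched to A0
cycle 3: I2 operands ready; I3 dispatched to M0
cycle 4: I2 complete; I3 operands ready
cycle 5: R5←I2
cycle 7: I1 complete
cycle 8: R0←I1
cycle 9: I3 complete
cycle 10: R1←I3
cycle 11: I4 dispatched to M0
cycle 12: I4 operands ready; I5 dispatched to M1
cycle 13: I5 operands ready
cycle 17: I4 complete
cycle 18: R0←I4; I5 complete
cycle 19: R1←I5
cycle 20: I6 dispatched to M0
cycle 21: I6 operands ready; I7 dispatched to M1
cycle 22: I7 operands ready
cycle 26: I6 complete
cycle 27: R1←I6; I7 complete
cycle 28: R2←I7
cycle 29: I8 dispatched to M1
cycle 30: I8 operands ready
cycle 35: I8 complete
cycle 36: R3←I8

cycle = 36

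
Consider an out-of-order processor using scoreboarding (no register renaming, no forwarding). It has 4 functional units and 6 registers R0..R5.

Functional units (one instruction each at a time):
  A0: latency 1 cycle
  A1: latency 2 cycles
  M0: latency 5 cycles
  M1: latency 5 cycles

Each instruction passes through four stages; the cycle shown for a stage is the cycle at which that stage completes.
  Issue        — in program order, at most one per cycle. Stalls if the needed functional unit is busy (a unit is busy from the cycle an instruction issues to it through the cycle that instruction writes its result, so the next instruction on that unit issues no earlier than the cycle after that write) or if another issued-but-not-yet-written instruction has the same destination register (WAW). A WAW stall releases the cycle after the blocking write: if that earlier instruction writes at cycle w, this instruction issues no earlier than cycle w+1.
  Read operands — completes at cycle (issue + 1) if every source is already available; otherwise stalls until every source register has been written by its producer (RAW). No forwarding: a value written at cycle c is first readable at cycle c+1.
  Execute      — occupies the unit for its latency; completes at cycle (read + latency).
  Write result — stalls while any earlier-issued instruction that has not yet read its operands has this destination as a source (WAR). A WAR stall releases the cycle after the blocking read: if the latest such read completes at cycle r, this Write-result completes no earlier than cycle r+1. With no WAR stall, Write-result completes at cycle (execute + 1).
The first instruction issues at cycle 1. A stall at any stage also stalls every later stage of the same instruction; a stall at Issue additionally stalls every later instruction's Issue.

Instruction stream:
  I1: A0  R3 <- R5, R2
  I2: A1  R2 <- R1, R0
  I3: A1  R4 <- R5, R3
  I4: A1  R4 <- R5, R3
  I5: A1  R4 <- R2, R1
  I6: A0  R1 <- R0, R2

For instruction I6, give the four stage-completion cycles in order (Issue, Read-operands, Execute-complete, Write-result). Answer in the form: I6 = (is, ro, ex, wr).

[1] I1→A0
[2] I1 RO, I2→A1
[3] I1 EX, I2 RO
[4] I1 WR R3
[5] I2 EX
[6] I2 WR R2
[7] I3→A1
[8] I3 RO
[10] I3 EX
[11] I3 WR R4
[12] I4→A1
[13] I4 RO
[15] I4 EX
[16] I4 WR R4
[17] I5→A1
[18] I5 RO, I6→A0
[19] I6 RO
[20] I5 EX, I6 EX
[21] I5 WR R4, I6 WR R1

I6 = (18, 19, 20, 21)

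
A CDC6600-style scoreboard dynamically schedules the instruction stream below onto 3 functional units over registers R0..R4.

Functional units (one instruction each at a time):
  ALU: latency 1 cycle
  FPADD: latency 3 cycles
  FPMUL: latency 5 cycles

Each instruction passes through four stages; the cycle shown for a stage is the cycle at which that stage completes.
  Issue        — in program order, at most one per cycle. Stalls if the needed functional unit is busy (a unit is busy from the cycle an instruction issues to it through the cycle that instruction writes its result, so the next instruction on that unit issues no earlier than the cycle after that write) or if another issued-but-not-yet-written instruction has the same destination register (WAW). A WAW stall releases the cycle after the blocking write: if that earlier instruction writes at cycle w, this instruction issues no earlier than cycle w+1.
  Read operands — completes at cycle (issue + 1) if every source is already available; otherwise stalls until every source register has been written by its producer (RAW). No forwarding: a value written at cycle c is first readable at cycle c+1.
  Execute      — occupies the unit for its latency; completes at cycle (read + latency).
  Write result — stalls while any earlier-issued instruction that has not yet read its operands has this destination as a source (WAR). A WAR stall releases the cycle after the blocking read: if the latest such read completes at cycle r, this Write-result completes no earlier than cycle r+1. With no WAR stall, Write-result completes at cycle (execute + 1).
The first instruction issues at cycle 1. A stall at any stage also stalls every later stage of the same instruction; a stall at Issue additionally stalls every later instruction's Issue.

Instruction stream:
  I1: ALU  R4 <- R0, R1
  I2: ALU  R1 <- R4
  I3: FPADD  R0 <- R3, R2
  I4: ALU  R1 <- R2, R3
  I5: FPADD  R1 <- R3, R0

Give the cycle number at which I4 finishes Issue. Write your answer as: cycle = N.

[I1] 1/2/3/4
[I2] 5/6/7/8  (struct: ALU busy until I1 writes@4)
[I3] 6/7/10/11
[I4] 9/10/11/12  (struct: ALU busy until I2 writes@8)
[I5] 13/14/17/18  (WAW R1: wait I4 write@12)

cycle = 9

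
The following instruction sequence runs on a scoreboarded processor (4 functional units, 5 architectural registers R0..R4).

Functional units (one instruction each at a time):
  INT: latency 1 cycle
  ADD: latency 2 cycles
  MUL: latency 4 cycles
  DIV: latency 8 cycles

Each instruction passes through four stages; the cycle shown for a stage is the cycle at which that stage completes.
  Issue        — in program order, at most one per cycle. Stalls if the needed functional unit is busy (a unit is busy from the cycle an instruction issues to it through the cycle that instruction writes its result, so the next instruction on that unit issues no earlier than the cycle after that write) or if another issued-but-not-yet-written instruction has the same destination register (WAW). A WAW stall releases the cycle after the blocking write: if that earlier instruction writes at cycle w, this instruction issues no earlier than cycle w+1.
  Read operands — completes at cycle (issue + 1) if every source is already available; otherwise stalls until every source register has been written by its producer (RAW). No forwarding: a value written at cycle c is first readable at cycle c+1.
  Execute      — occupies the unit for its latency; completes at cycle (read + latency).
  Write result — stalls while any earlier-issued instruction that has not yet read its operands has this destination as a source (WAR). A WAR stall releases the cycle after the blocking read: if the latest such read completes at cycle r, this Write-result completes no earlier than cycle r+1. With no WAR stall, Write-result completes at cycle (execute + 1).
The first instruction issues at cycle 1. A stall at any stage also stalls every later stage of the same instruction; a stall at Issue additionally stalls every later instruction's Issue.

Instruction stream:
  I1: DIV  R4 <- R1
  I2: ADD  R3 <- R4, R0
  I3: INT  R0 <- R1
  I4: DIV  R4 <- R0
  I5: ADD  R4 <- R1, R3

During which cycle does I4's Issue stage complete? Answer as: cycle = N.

cycle = 12

  I1 | 1 | 2 | 10 | 11
  I2 | 2 | 12 | 14 | 15   RAW R4: wait I1 write@11
  I3 | 3 | 4 | 5 | 13   WAR R0: wait I2 read@12
  I4 | 12 | 14 | 22 | 23   struct: DIV busy until I1 writes@11 · RAW R0: wait I3 write@13
  I5 | 24 | 25 | 27 | 28   WAW R4: wait I4 write@23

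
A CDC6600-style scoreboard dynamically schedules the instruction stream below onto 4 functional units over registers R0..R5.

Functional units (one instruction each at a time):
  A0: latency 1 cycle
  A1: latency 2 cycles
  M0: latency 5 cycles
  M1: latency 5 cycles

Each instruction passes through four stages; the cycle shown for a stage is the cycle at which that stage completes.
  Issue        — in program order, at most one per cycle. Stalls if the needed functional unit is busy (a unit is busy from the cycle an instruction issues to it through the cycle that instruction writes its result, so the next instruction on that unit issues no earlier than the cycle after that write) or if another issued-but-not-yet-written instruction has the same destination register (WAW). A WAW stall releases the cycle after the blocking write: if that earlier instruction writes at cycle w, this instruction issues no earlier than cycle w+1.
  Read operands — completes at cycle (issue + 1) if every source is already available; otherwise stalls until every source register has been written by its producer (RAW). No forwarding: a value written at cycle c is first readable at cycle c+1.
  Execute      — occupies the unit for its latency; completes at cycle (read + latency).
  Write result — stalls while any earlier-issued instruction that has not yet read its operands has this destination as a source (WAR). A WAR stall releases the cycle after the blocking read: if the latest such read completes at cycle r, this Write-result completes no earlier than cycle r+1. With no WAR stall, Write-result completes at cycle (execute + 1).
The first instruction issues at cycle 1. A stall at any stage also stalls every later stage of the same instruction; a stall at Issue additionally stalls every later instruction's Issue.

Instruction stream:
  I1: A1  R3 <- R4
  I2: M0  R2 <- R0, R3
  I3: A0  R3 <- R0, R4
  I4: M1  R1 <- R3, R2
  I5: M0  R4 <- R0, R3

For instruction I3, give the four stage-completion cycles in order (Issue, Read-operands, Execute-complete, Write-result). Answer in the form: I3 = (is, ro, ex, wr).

  I1 | 1 | 2 | 4 | 5
  I2 | 2 | 6 | 11 | 12   RAW R3: wait I1 write@5
  I3 | 6 | 7 | 8 | 9   WAW R3: wait I1 write@5
  I4 | 7 | 13 | 18 | 19   RAW R2: wait I2 write@12
  I5 | 13 | 14 | 19 | 20   struct: M0 busy until I2 writes@12

I3 = (6, 7, 8, 9)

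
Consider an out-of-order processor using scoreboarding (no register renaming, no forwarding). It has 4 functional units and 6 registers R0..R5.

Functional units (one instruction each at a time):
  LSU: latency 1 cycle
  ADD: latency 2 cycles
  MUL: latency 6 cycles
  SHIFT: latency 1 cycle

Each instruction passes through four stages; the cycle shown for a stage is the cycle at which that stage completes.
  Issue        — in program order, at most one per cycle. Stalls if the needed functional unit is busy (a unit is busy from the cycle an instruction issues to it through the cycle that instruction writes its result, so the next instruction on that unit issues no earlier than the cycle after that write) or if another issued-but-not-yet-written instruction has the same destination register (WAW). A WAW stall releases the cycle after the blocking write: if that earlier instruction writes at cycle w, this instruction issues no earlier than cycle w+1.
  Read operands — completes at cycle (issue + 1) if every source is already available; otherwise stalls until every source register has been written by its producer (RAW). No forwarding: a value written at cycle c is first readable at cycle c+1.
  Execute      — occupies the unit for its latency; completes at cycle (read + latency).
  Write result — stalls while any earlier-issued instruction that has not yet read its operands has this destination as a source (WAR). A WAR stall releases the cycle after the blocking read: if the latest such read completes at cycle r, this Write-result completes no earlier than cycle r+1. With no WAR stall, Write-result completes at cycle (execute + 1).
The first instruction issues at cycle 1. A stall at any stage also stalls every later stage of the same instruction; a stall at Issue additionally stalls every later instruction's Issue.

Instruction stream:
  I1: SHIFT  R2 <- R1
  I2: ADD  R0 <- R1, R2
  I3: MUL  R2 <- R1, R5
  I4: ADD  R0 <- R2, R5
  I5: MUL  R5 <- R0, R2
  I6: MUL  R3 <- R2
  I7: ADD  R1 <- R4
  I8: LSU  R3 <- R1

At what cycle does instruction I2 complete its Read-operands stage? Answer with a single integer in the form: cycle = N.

cycle 1: issue I1 (SHIFT)
cycle 2: I1 read-ops · issue I2 (ADD)
cycle 3: I1 finished on SHIFT
cycle 4: I1→R2
cycle 5: I2 read-ops · issue I3 (MUL)
cycle 6: I3 read-ops
cycle 7: I2 finished on ADD
cycle 8: I2→R0
cycle 9: issue I4 (ADD)
cycle 12: I3 finished on MUL
cycle 13: I3→R2
cycle 14: I4 read-ops · issue I5 (MUL)
cycle 16: I4 finished on ADD
cycle 17: I4→R0
cycle 18: I5 read-ops
cycle 24: I5 finished on MUL
cycle 25: I5→R5
cycle 26: issue I6 (MUL)
cycle 27: I6 read-ops · issue I7 (ADD)
cycle 28: I7 read-ops
cycle 30: I7 finished on ADD
cycle 31: I7→R1
cycle 33: I6 finished on MUL
cycle 34: I6→R3
cycle 35: issue I8 (LSU)
cycle 36: I8 read-ops
cycle 37: I8 finished on LSU
cycle 38: I8→R3

cycle = 5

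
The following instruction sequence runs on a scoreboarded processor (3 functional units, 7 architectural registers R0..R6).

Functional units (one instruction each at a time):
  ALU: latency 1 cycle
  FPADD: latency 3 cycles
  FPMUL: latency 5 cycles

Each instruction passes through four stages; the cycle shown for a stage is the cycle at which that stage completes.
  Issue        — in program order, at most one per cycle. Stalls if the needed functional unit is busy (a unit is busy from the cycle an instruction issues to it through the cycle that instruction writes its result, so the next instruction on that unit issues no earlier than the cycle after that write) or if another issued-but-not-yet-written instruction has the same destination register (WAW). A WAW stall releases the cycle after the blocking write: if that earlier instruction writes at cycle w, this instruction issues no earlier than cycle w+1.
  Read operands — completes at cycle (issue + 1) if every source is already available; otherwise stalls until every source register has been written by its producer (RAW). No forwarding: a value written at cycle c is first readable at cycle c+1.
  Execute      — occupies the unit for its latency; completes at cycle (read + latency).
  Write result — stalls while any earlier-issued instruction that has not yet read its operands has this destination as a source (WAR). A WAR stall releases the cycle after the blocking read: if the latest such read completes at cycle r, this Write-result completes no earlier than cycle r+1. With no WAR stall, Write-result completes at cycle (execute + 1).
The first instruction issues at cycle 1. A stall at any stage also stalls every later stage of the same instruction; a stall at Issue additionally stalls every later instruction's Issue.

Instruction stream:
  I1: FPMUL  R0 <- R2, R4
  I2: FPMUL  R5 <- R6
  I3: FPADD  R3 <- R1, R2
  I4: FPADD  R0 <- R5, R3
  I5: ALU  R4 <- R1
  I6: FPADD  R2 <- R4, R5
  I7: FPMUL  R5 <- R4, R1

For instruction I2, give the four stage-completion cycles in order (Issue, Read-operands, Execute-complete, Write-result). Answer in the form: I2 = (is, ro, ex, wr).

I2 = (9, 10, 15, 16)

t=1  issue I1 (FPMUL)
t=2  I1 read-ops
t=7  I1 finished on FPMUL
t=8  I1→R0
t=9  issue I2 (FPMUL)
t=10  I2 read-ops, issue I3 (FPADD)
t=11  I3 read-ops
t=14  I3 finished on FPADD
t=15  I2 finished on FPMUL, I3→R3
t=16  I2→R5, issue I4 (FPADD)
t=17  I4 read-ops, issue I5 (ALU)
t=18  I5 read-ops
t=19  I5 finished on ALU
t=20  I4 finished on FPADD, I5→R4
t=21  I4→R0
t=22  issue I6 (FPADD)
t=23  I6 read-ops, issue I7 (FPMUL)
t=24  I7 read-ops
t=26  I6 finished on FPADD
t=27  I6→R2
t=29  I7 finished on FPMUL
t=30  I7→R5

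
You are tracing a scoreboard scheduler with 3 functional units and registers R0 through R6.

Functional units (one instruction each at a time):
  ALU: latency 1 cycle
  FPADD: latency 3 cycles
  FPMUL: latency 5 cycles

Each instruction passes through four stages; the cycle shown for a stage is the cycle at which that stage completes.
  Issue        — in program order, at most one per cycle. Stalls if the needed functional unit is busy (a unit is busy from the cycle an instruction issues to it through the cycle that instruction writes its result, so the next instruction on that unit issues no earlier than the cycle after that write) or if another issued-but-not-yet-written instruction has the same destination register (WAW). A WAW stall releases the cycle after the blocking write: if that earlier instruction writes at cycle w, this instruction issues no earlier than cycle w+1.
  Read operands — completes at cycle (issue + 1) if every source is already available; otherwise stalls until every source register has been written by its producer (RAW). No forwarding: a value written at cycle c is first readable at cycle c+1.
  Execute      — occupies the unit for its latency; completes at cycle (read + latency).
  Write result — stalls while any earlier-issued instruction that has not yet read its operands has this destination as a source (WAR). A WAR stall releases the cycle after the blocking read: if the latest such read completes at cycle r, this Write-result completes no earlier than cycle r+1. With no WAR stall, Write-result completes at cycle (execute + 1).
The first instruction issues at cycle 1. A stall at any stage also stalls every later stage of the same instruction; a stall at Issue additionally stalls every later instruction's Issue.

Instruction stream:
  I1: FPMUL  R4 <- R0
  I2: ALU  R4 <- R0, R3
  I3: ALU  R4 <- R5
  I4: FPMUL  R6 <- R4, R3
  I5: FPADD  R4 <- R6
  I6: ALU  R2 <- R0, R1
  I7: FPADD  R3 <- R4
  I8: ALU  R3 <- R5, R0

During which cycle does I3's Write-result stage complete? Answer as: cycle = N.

cycle = 16

t=1  I1 dispatched to FPMUL
t=2  I1 operands ready
t=7  I1 complete
t=8  R4←I1
t=9  I2 dispatched to ALU
t=10  I2 operands ready
t=11  I2 complete
t=12  R4←I2
t=13  I3 dispatched to ALU
t=14  I3 operands ready | I4 dispatched to FPMUL
t=15  I3 complete
t=16  R4←I3
t=17  I4 operands ready | I5 dispatched to FPADD
t=18  I6 dispatched to ALU
t=19  I6 operands ready
t=20  I6 complete
t=21  R2←I6
t=22  I4 complete
t=23  R6←I4
t=24  I5 operands ready
t=27  I5 complete
t=28  R4←I5
t=29  I7 dispatched to FPADD
t=30  I7 operands ready
t=33  I7 complete
t=34  R3←I7
t=35  I8 dispatched to ALU
t=36  I8 operands ready
t=37  I8 complete
t=38  R3←I8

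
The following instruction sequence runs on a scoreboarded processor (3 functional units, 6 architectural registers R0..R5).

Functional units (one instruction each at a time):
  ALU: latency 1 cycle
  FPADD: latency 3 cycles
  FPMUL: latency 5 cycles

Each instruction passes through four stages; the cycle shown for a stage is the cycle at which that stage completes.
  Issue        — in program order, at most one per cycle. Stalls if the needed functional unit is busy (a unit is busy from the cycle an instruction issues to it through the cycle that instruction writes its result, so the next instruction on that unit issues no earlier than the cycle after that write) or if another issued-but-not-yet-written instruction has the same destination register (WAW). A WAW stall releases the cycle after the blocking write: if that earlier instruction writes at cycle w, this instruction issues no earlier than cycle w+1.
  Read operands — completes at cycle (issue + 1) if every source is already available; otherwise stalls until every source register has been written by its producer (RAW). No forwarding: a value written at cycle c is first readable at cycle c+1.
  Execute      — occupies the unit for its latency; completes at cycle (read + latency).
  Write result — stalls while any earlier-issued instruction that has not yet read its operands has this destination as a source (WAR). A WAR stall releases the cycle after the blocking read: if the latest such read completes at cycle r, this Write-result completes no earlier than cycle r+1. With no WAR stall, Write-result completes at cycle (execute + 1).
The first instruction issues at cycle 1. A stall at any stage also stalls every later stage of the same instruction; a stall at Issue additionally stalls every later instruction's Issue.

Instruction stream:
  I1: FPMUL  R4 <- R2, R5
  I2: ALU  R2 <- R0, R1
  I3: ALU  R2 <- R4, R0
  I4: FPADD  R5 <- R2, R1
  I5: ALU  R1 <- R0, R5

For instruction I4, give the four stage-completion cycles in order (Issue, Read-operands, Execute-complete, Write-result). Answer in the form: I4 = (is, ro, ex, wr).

I4 = (7, 12, 15, 16)

[1] I1→FPMUL
[2] I1 RO | I2→ALU
[3] I2 RO
[4] I2 EX
[5] I2 WR R2
[6] I3→ALU
[7] I1 EX | I4→FPADD
[8] I1 WR R4
[9] I3 RO
[10] I3 EX
[11] I3 WR R2
[12] I4 RO | I5→ALU
[15] I4 EX
[16] I4 WR R5
[17] I5 RO
[18] I5 EX
[19] I5 WR R1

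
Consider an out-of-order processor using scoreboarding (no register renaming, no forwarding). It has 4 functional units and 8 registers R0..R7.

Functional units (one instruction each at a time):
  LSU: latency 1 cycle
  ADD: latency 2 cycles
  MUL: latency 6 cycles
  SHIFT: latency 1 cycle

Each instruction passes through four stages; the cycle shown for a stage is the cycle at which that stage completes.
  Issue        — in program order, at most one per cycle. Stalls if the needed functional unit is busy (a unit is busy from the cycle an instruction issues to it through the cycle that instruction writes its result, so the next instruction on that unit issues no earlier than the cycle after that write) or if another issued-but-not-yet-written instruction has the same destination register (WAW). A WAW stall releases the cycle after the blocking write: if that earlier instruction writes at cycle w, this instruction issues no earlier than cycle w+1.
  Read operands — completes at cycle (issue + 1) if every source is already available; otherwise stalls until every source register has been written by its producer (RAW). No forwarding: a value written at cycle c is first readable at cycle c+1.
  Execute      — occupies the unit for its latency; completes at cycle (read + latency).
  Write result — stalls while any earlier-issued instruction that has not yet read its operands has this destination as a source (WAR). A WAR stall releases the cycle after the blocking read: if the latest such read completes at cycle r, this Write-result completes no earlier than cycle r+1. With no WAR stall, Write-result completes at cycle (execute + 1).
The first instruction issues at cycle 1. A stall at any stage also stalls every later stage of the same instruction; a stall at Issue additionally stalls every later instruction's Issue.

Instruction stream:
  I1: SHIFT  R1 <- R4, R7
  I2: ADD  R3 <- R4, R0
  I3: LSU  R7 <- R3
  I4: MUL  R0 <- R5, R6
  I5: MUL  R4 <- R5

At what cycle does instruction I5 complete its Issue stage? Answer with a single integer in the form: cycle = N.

cycle = 13

[I1] 1/2/3/4
[I2] 2/3/5/6
[I3] 3/7/8/9  (RAW R3: wait I2 write@6)
[I4] 4/5/11/12
[I5] 13/14/20/21  (struct: MUL busy until I4 writes@12)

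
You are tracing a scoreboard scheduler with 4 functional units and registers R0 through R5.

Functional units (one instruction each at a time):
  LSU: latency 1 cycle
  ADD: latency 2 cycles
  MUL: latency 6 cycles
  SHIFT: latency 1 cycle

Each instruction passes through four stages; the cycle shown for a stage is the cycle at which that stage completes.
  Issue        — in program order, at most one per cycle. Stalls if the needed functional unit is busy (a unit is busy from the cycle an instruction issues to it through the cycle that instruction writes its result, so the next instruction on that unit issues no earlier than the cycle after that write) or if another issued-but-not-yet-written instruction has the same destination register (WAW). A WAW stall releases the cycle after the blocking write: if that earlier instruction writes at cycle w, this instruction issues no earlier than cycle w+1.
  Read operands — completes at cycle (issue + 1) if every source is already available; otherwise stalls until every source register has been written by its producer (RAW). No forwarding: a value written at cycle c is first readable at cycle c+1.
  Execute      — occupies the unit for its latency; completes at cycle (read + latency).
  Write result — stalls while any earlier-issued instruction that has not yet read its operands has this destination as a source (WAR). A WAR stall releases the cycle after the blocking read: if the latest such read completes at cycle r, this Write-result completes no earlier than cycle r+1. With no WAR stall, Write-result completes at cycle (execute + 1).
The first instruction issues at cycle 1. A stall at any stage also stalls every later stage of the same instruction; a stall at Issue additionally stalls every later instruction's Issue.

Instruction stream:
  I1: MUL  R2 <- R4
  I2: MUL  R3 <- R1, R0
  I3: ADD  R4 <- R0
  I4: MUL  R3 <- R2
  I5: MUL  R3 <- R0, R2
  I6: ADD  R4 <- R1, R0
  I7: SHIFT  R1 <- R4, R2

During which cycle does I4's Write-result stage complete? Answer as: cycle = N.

t=1  I1→MUL
t=2  I1 RO
t=8  I1 EX
t=9  I1 WR R2
t=10  I2→MUL
t=11  I2 RO | I3→ADD
t=12  I3 RO
t=14  I3 EX
t=15  I3 WR R4
t=17  I2 EX
t=18  I2 WR R3
t=19  I4→MUL
t=20  I4 RO
t=26  I4 EX
t=27  I4 WR R3
t=28  I5→MUL
t=29  I5 RO | I6→ADD
t=30  I6 RO | I7→SHIFT
t=32  I6 EX
t=33  I6 WR R4
t=34  I7 RO
t=35  I5 EX | I7 EX
t=36  I5 WR R3 | I7 WR R1

cycle = 27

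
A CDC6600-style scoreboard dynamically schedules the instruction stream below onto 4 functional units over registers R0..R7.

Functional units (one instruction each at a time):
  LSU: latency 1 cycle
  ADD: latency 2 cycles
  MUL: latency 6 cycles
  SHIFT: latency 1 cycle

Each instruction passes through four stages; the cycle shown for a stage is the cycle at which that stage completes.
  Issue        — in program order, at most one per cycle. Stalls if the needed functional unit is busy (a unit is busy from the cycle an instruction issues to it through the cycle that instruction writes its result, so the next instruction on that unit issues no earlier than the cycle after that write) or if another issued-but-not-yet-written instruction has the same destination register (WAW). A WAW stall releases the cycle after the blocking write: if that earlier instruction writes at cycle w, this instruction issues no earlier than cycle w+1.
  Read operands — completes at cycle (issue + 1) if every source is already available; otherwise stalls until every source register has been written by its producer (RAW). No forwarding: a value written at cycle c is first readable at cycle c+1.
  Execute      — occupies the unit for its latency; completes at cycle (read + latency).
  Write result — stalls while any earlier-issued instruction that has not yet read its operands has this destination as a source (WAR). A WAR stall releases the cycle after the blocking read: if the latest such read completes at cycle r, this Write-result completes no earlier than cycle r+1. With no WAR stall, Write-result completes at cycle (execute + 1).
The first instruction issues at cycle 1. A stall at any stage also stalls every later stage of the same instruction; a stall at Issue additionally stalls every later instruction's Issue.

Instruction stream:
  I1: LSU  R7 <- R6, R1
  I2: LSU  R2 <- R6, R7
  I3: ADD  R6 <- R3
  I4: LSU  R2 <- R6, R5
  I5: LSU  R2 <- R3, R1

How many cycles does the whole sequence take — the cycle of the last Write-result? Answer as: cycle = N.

I1 -> (1, 2, 3, 4)
I2 -> (5, 6, 7, 8)  // struct: LSU busy until I1 writes@4
I3 -> (6, 7, 9, 10)
I4 -> (9, 11, 12, 13)  // struct: LSU busy until I2 writes@8, RAW R6: wait I3 write@10
I5 -> (14, 15, 16, 17)  // struct: LSU busy until I4 writes@13

cycle = 17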